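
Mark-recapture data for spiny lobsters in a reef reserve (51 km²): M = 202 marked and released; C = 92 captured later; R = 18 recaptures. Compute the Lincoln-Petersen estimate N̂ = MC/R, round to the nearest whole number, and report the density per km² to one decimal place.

density ≈ 20.2 spiny lobsters per km²

N̂ = 202·92/18 = 18584/18 ≈ 1032.4 → 1032
Density = N̂ / area = 1032 / 51 ≈ 20.24 → 20.2 per km²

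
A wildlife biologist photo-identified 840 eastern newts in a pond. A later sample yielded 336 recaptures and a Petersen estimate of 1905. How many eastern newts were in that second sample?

C = 762

From N = M·C/R: C = N·R / M = 1905·336 / 840 = 640080 / 840 = 762.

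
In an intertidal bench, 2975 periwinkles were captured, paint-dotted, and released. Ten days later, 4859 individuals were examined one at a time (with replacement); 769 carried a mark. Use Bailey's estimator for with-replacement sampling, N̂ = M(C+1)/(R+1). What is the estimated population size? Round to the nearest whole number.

N̂ = 2975·(4859+1)/(769+1) = 2975·4860/770 = 14458500/770 ≈ 18777.3 → 18777

N ≈ 18,777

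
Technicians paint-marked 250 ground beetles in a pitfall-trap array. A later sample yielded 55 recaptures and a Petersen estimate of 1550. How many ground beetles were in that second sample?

C = 341

From N = M·C/R: C = N·R / M = 1550·55 / 250 = 85250 / 250 = 341.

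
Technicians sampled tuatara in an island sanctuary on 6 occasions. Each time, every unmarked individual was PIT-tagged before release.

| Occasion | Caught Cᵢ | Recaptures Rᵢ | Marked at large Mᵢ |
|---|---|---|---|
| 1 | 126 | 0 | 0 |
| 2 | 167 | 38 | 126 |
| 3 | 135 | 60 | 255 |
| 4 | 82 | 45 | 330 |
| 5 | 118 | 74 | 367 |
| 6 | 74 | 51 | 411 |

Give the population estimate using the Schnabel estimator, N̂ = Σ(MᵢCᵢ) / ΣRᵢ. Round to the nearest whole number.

Σ MᵢCᵢ = 0·126 + 126·167 + 255·135 + 330·82 + 367·118 + 411·74 = 0 + 21042 + 34425 + 27060 + 43306 + 30414 = 156247
Σ Rᵢ = 0 + 38 + 60 + 45 + 74 + 51 = 268
N̂ = 156247 / 268 ≈ 583.0 → 583

N ≈ 583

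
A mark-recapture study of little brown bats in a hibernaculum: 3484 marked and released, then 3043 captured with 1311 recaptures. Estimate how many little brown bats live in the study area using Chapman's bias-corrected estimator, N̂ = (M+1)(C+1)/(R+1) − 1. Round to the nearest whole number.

N ≈ 8085

N̂ = (3484+1)(3043+1)/(1311+1) − 1 = 3485·3044/1312 − 1
= 10608340/1312 − 1 ≈ 8085.6 − 1 ≈ 8084.6 → 8085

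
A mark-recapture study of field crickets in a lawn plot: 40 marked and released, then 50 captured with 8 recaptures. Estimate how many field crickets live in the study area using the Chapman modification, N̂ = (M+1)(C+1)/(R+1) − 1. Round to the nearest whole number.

N̂ = (40+1)(50+1)/(8+1) − 1 = 41·51/9 − 1
= 2091/9 − 1 ≈ 232.3 − 1 ≈ 231.3 → 231

N ≈ 231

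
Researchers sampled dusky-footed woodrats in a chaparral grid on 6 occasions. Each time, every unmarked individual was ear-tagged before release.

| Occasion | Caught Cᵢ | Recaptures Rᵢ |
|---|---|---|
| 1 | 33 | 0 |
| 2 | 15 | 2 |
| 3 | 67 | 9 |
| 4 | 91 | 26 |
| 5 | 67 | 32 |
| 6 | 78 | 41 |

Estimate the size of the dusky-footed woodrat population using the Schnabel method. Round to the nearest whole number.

N ≈ 366

Marked at large before each occasion: Mᵢ = Σⱼ<ᵢ (Cⱼ − Rⱼ) → M1=0, M2=33, M3=46, M4=104, M5=169, M6=204
Σ MᵢCᵢ = 0·33 + 33·15 + 46·67 + 104·91 + 169·67 + 204·78 = 0 + 495 + 3082 + 9464 + 11323 + 15912 = 40276
Σ Rᵢ = 0 + 2 + 9 + 26 + 32 + 41 = 110
N̂ = 40276 / 110 ≈ 366.1 → 366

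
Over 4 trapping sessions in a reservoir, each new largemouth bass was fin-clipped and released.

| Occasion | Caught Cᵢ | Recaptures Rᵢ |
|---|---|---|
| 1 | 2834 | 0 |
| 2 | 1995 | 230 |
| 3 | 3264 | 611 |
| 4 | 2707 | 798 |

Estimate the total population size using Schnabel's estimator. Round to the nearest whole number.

N ≈ 24,586

Marked at large before each occasion: Mᵢ = Σⱼ<ᵢ (Cⱼ − Rⱼ) → M1=0, M2=2834, M3=4599, M4=7252
Σ MᵢCᵢ = 0·2834 + 2834·1995 + 4599·3264 + 7252·2707 = 0 + 5653830 + 15011136 + 19631164 = 40296130
Σ Rᵢ = 0 + 230 + 611 + 798 = 1639
N̂ = 40296130 / 1639 ≈ 24585.8 → 24586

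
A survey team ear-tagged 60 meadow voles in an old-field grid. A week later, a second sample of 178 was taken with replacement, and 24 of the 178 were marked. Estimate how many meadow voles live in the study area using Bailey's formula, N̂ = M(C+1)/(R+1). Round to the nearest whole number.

N ≈ 430

N̂ = 60·(178+1)/(24+1) = 60·179/25 = 10740/25 ≈ 429.6 → 430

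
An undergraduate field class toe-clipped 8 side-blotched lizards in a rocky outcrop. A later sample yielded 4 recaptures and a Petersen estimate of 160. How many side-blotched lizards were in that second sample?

From N = M·C/R: C = N·R / M = 160·4 / 8 = 640 / 8 = 80.

C = 80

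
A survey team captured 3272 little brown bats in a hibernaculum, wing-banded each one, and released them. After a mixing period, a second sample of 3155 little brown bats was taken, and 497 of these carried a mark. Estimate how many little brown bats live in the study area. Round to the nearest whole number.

If marked individuals mix randomly, R/C ≈ M/N, giving N ≈ M·C/R.
N = (3272 × 3155) / 497 = 10323160 / 497 ≈ 20770.9 → 20771

N ≈ 20,771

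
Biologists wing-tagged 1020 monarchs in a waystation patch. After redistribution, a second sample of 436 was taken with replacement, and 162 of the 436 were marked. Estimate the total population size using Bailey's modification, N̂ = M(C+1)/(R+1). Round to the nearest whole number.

N ≈ 2735

N̂ = 1020·(436+1)/(162+1) = 1020·437/163 = 445740/163 ≈ 2734.6 → 2735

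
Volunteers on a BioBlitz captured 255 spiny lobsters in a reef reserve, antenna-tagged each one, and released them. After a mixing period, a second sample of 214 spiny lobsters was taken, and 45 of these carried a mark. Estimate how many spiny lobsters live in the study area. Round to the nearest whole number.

N ≈ 1213

Lincoln-Petersen assumes M/N = R/C, so N = M·C / R.
N = (255 × 214) / 45 = 54570 / 45 ≈ 1212.7 → 1213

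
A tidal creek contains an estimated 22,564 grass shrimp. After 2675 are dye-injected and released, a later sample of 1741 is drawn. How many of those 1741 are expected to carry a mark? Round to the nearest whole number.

expected recaptures ≈ 206

Expected recaptures E[R] = M·C / N.
E[R] = 2675 × 1741 / 22564 = 4657175 / 22564 ≈ 206.4 → 206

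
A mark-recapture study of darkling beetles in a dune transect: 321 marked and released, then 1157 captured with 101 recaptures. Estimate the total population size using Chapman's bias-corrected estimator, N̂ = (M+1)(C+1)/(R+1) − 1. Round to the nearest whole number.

N̂ = (321+1)(1157+1)/(101+1) − 1 = 322·1158/102 − 1
= 372876/102 − 1 ≈ 3655.6 − 1 ≈ 3654.6 → 3655

N ≈ 3655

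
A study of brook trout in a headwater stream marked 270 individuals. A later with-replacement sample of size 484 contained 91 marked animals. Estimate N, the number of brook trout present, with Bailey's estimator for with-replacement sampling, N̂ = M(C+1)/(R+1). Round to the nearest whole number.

N̂ = 270·(484+1)/(91+1) = 270·485/92 = 130950/92 ≈ 1423.4 → 1423

N ≈ 1423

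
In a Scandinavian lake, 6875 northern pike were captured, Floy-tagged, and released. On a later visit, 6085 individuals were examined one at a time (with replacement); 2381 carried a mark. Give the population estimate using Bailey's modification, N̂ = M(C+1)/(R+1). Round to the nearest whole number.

N̂ = 6875·(6085+1)/(2381+1) = 6875·6086/2382 = 41841250/2382 ≈ 17565.6 → 17566

N ≈ 17,566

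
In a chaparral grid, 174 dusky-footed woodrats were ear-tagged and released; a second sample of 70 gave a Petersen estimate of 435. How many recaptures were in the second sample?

From N = M·C/R: R = M·C / N = 174·70 / 435 = 12180 / 435 = 28.

R = 28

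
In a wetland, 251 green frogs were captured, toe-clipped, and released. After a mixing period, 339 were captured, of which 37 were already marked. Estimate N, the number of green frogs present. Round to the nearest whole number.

N ≈ 2300

N = (251 × 339) / 37 = 85089 / 37 ≈ 2299.7 → 2300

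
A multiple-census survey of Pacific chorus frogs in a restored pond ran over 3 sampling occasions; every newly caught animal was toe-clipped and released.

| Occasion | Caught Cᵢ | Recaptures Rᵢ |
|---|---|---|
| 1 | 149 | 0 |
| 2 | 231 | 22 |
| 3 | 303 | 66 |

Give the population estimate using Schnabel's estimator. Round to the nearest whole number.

Marked at large before each occasion: Mᵢ = Σⱼ<ᵢ (Cⱼ − Rⱼ) → M1=0, M2=149, M3=358
Σ MᵢCᵢ = 0·149 + 149·231 + 358·303 = 0 + 34419 + 108474 = 142893
Σ Rᵢ = 0 + 22 + 66 = 88
N̂ = 142893 / 88 ≈ 1623.8 → 1624

N ≈ 1624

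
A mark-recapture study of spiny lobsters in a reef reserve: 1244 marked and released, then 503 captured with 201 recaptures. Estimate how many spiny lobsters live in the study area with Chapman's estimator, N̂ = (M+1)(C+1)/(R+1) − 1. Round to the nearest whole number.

N ≈ 3105

N̂ = (1244+1)(503+1)/(201+1) − 1 = 1245·504/202 − 1
= 627480/202 − 1 ≈ 3106.3 − 1 ≈ 3105.3 → 3105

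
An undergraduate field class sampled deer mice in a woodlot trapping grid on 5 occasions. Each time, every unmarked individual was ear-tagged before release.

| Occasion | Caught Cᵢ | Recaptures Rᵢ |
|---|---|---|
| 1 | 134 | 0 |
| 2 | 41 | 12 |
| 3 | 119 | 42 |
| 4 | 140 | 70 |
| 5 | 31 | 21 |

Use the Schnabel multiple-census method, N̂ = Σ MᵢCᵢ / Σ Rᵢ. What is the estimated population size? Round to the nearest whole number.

Marked at large before each occasion: Mᵢ = Σⱼ<ᵢ (Cⱼ − Rⱼ) → M1=0, M2=134, M3=163, M4=240, M5=310
Σ MᵢCᵢ = 0·134 + 134·41 + 163·119 + 240·140 + 310·31 = 0 + 5494 + 19397 + 33600 + 9610 = 68101
Σ Rᵢ = 0 + 12 + 42 + 70 + 21 = 145
N̂ = 68101 / 145 ≈ 469.7 → 470

N ≈ 470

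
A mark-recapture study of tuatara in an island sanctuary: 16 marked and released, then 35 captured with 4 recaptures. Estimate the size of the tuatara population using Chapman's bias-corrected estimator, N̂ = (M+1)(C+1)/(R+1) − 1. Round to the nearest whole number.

N̂ = (16+1)(35+1)/(4+1) − 1 = 17·36/5 − 1
= 612/5 − 1 ≈ 122.4 − 1 ≈ 121.4 → 121

N ≈ 121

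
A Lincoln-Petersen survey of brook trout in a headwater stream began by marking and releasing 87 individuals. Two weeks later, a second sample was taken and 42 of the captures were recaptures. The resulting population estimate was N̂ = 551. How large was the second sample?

C = 266

From N = M·C/R: C = N·R / M = 551·42 / 87 = 23142 / 87 = 266.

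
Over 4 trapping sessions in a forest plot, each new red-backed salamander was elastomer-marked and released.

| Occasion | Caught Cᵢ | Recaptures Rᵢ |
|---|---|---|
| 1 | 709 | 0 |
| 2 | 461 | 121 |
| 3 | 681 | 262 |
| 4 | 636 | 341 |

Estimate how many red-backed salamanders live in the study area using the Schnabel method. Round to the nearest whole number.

Marked at large before each occasion: Mᵢ = Σⱼ<ᵢ (Cⱼ − Rⱼ) → M1=0, M2=709, M3=1049, M4=1468
Σ MᵢCᵢ = 0·709 + 709·461 + 1049·681 + 1468·636 = 0 + 326849 + 714369 + 933648 = 1974866
Σ Rᵢ = 0 + 121 + 262 + 341 = 724
N̂ = 1974866 / 724 ≈ 2727.7 → 2728

N ≈ 2728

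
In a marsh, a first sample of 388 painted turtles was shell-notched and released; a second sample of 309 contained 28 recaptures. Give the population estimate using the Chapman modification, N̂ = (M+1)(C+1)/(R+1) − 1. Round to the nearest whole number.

N̂ = (388+1)(309+1)/(28+1) − 1 = 389·310/29 − 1
= 120590/29 − 1 ≈ 4158.3 − 1 ≈ 4157.3 → 4157

N ≈ 4157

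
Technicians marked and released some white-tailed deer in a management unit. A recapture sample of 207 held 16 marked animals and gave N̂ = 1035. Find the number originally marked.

M = 80

From N = M·C/R: M = N·R / C = 1035·16 / 207 = 16560 / 207 = 80.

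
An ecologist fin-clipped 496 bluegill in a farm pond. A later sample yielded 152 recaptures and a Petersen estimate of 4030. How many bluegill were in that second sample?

From N = M·C/R: C = N·R / M = 4030·152 / 496 = 612560 / 496 = 1235.

C = 1235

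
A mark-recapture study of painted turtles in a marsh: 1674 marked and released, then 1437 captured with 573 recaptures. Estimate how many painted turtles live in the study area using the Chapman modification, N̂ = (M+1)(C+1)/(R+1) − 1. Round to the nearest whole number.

N̂ = (1674+1)(1437+1)/(573+1) − 1 = 1675·1438/574 − 1
= 2408650/574 − 1 ≈ 4196.3 − 1 ≈ 4195.3 → 4195

N ≈ 4195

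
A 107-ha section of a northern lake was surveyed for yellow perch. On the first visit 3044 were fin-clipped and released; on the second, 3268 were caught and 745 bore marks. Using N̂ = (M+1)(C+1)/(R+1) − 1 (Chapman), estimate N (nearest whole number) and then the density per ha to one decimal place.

N̂ = 3045·3269/746 − 1 = 9954105/746 − 1 ≈ 13342.3 → 13342
Density = N̂ / area = 13342 / 107 ≈ 124.69 → 124.7 per ha

density ≈ 124.7 yellow perch per ha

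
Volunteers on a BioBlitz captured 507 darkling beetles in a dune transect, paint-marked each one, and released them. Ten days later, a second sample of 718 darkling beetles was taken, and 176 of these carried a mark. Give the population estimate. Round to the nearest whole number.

N = (507 × 718) / 176 = 364026 / 176 ≈ 2068.3 → 2068

N ≈ 2068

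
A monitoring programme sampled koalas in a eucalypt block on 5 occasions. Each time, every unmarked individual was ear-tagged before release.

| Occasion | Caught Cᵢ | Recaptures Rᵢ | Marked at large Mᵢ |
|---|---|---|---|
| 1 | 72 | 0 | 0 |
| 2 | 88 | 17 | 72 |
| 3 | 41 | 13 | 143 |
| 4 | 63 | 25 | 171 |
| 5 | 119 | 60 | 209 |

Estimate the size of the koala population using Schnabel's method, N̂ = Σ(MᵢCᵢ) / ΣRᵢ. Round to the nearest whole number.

Σ MᵢCᵢ = 0·72 + 72·88 + 143·41 + 171·63 + 209·119 = 0 + 6336 + 5863 + 10773 + 24871 = 47843
Σ Rᵢ = 0 + 17 + 13 + 25 + 60 = 115
N̂ = 47843 / 115 ≈ 416.0 → 416

N ≈ 416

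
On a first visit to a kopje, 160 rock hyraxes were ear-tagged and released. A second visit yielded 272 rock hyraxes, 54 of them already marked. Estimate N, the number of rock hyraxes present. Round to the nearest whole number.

N ≈ 806

N = (160 × 272) / 54 = 43520 / 54 ≈ 805.9 → 806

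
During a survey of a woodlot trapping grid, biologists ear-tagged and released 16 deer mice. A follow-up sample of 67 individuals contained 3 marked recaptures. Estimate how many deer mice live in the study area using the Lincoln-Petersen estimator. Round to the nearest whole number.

N = (16 × 67) / 3 = 1072 / 3 ≈ 357.3 → 357

N ≈ 357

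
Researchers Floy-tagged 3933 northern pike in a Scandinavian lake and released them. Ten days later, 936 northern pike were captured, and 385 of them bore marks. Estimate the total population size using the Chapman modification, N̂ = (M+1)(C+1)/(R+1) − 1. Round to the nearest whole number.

N̂ = (3933+1)(936+1)/(385+1) − 1 = 3934·937/386 − 1
= 3686158/386 − 1 ≈ 9549.6 − 1 ≈ 9548.6 → 9549

N ≈ 9549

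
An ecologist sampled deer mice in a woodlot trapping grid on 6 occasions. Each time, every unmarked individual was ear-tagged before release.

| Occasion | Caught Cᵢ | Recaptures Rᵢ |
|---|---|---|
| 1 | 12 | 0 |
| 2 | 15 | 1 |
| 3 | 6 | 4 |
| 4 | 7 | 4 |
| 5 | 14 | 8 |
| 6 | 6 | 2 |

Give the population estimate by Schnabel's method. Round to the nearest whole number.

Marked at large before each occasion: Mᵢ = Σⱼ<ᵢ (Cⱼ − Rⱼ) → M1=0, M2=12, M3=26, M4=28, M5=31, M6=37
Σ MᵢCᵢ = 0·12 + 12·15 + 26·6 + 28·7 + 31·14 + 37·6 = 0 + 180 + 156 + 196 + 434 + 222 = 1188
Σ Rᵢ = 0 + 1 + 4 + 4 + 8 + 2 = 19
N̂ = 1188 / 19 ≈ 62.5 → 63

N ≈ 63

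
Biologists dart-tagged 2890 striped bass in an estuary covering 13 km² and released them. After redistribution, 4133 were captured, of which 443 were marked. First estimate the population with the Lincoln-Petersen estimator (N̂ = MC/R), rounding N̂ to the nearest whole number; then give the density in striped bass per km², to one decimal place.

density ≈ 2074.0 striped bass per km²

N̂ = 2890·4133/443 = 11944370/443 ≈ 26962.46 → 26962
Density = N̂ / area = 26962 / 13 = 2074.0 per km²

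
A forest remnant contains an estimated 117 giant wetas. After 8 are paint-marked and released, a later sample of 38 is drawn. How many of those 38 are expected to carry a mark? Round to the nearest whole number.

expected recaptures ≈ 3

The marked fraction of the population is 8/117, so in a sample of 38 expect C·(M/N) marked.
E[R] = 8 × 38 / 117 = 304 / 117 ≈ 2.6 → 3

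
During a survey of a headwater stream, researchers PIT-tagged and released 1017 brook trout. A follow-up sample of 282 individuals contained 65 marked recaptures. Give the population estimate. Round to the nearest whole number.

N ≈ 4412

N = (1017 × 282) / 65 = 286794 / 65 ≈ 4412.2 → 4412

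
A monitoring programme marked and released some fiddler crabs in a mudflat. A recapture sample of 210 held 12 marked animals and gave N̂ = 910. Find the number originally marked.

From N = M·C/R: M = N·R / C = 910·12 / 210 = 10920 / 210 = 52.

M = 52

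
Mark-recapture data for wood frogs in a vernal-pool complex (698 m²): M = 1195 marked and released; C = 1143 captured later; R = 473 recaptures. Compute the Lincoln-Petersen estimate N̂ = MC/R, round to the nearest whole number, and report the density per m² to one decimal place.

N̂ = 1195·1143/473 = 1365885/473 ≈ 2887.7 → 2888
Density = N̂ / area = 2888 / 698 ≈ 4.14 → 4.1 per m²

density ≈ 4.1 wood frogs per m²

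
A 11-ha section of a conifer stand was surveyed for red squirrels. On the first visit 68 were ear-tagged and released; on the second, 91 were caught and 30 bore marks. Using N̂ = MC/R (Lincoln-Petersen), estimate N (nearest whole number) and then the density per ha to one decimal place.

density ≈ 18.7 red squirrels per ha

N̂ = 68·91/30 = 6188/30 ≈ 206.3 → 206
Density = N̂ / area = 206 / 11 ≈ 18.73 → 18.7 per ha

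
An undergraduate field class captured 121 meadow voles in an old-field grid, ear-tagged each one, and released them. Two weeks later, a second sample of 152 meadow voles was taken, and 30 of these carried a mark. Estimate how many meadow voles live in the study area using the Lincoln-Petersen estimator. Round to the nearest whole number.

Lincoln-Petersen assumes M/N = R/C, so N = M·C / R.
N = (121 × 152) / 30 = 18392 / 30 ≈ 613.1 → 613

N ≈ 613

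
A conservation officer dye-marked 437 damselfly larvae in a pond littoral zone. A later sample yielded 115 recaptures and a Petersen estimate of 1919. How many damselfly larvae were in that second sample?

From N = M·C/R: C = N·R / M = 1919·115 / 437 = 220685 / 437 = 505.

C = 505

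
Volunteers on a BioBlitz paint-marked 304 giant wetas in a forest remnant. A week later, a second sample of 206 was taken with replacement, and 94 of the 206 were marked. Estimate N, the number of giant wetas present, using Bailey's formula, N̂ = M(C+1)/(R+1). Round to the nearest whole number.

N ≈ 662

N̂ = 304·(206+1)/(94+1) = 304·207/95 = 62928/95 ≈ 662.4 → 662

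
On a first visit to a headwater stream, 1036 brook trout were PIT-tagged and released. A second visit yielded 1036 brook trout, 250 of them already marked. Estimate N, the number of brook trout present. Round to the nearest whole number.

Lincoln-Petersen assumes M/N = R/C, so N = M·C / R.
N = (1036 × 1036) / 250 = 1073296 / 250 ≈ 4293.2 → 4293

N ≈ 4293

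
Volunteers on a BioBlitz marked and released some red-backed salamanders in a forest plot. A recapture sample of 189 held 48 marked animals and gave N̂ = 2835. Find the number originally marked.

M = 720

From N = M·C/R: M = N·R / C = 2835·48 / 189 = 136080 / 189 = 720.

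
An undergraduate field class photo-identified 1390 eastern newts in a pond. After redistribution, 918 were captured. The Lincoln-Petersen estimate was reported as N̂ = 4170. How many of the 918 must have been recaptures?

From N = M·C/R: R = M·C / N = 1390·918 / 4170 = 1276020 / 4170 = 306.

R = 306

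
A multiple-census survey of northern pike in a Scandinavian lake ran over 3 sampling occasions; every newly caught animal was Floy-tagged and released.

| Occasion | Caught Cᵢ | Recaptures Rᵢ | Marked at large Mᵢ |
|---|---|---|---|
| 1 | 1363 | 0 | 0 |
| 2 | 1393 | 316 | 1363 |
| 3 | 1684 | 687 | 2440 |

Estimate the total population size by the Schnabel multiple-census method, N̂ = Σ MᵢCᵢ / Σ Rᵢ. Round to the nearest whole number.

Σ MᵢCᵢ = 0·1363 + 1363·1393 + 2440·1684 = 0 + 1898659 + 4108960 = 6007619
Σ Rᵢ = 0 + 316 + 687 = 1003
N̂ = 6007619 / 1003 ≈ 5989.7 → 5990

N ≈ 5990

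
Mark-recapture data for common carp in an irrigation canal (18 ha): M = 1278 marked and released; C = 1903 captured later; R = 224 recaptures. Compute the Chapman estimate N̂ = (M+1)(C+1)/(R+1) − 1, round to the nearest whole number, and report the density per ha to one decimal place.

density ≈ 601.2 common carp per ha

N̂ = 1279·1904/225 − 1 = 2435216/225 − 1 ≈ 10822.2 → 10822
Density = N̂ / area = 10822 / 18 ≈ 601.22 → 601.2 per ha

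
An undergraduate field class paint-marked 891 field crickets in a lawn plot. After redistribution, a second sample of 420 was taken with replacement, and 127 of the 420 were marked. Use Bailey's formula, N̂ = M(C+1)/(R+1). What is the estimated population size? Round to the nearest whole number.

N̂ = 891·(420+1)/(127+1) = 891·421/128 = 375111/128 ≈ 2930.6 → 2931

N ≈ 2931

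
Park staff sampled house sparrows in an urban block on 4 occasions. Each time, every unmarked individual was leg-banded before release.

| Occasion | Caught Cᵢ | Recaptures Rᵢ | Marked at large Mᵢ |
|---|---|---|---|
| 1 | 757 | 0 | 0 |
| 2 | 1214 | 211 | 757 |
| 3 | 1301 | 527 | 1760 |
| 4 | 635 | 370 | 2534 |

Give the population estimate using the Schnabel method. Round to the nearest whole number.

N ≈ 4348

Σ MᵢCᵢ = 0·757 + 757·1214 + 1760·1301 + 2534·635 = 0 + 918998 + 2289760 + 1609090 = 4817848
Σ Rᵢ = 0 + 211 + 527 + 370 = 1108
N̂ = 4817848 / 1108 ≈ 4348.2 → 4348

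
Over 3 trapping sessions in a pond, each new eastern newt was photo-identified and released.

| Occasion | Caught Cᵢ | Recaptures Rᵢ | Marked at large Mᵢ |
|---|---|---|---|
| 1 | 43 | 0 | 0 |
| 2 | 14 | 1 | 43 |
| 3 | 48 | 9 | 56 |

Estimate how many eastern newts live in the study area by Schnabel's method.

N = 329

Σ MᵢCᵢ = 0·43 + 43·14 + 56·48 = 0 + 602 + 2688 = 3290
Σ Rᵢ = 0 + 1 + 9 = 10
N̂ = 3290 / 10 = 329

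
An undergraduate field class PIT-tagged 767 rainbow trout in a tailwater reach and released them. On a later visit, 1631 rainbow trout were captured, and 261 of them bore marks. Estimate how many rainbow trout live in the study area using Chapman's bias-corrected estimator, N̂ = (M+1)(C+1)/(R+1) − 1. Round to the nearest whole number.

N ≈ 4783

N̂ = (767+1)(1631+1)/(261+1) − 1 = 768·1632/262 − 1
= 1253376/262 − 1 ≈ 4783.9 − 1 ≈ 4782.9 → 4783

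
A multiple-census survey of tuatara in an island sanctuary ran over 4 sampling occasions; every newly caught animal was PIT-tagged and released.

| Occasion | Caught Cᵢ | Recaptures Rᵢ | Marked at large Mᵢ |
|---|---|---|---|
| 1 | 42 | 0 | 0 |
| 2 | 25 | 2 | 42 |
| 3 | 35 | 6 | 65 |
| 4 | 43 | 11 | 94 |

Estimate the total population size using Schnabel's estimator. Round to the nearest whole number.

N ≈ 388

Σ MᵢCᵢ = 0·42 + 42·25 + 65·35 + 94·43 = 0 + 1050 + 2275 + 4042 = 7367
Σ Rᵢ = 0 + 2 + 6 + 11 = 19
N̂ = 7367 / 19 ≈ 387.7 → 388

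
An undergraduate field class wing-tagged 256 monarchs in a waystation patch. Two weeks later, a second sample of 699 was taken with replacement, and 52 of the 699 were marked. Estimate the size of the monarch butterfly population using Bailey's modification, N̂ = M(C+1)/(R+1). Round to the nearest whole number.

N ≈ 3381

N̂ = 256·(699+1)/(52+1) = 256·700/53 = 179200/53 ≈ 3381.1 → 3381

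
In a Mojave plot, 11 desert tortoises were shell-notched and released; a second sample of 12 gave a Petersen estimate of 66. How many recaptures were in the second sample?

From N = M·C/R: R = M·C / N = 11·12 / 66 = 132 / 66 = 2.

R = 2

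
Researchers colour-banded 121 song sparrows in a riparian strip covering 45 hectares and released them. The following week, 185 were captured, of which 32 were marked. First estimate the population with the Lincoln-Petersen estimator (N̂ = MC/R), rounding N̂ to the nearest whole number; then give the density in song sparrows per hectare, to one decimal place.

N̂ = 121·185/32 = 22385/32 ≈ 699.5 → 700
Density = N̂ / area = 700 / 45 ≈ 15.56 → 15.6 per hectare

density ≈ 15.6 song sparrows per hectare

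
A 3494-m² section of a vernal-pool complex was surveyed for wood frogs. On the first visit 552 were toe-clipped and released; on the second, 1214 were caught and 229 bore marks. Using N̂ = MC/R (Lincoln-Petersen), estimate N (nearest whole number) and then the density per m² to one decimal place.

N̂ = 552·1214/229 = 670128/229 ≈ 2926.3 → 2926
Density = N̂ / area = 2926 / 3494 ≈ 0.84 → 0.8 per m²

density ≈ 0.8 wood frogs per m²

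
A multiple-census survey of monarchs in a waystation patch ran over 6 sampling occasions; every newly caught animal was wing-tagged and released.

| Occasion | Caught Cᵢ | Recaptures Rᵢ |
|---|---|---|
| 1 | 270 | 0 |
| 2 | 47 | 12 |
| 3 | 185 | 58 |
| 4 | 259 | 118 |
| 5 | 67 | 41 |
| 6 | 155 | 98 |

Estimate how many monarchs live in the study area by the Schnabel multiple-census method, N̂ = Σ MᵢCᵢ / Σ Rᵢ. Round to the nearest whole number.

N ≈ 955

Marked at large before each occasion: Mᵢ = Σⱼ<ᵢ (Cⱼ − Rⱼ) → M1=0, M2=270, M3=305, M4=432, M5=573, M6=599
Σ MᵢCᵢ = 0·270 + 270·47 + 305·185 + 432·259 + 573·67 + 599·155 = 0 + 12690 + 56425 + 111888 + 38391 + 92845 = 312239
Σ Rᵢ = 0 + 12 + 58 + 118 + 41 + 98 = 327
N̂ = 312239 / 327 ≈ 954.9 → 955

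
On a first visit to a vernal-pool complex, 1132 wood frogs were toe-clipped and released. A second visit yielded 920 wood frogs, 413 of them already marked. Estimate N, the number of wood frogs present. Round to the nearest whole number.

Lincoln-Petersen assumes M/N = R/C, so N = M·C / R.
N = (1132 × 920) / 413 = 1041440 / 413 ≈ 2521.6 → 2522

N ≈ 2522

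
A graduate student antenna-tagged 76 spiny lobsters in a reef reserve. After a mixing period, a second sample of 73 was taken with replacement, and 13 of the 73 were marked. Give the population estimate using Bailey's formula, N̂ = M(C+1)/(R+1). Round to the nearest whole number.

N̂ = 76·(73+1)/(13+1) = 76·74/14 = 5624/14 ≈ 401.7 → 402

N ≈ 402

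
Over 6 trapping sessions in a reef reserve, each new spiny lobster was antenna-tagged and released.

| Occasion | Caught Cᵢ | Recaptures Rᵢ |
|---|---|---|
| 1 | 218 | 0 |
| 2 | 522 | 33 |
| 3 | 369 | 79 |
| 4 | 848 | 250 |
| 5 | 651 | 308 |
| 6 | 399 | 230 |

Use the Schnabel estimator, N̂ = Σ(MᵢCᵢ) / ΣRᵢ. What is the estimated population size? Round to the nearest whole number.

N ≈ 3369

Marked at large before each occasion: Mᵢ = Σⱼ<ᵢ (Cⱼ − Rⱼ) → M1=0, M2=218, M3=707, M4=997, M5=1595, M6=1938
Σ MᵢCᵢ = 0·218 + 218·522 + 707·369 + 997·848 + 1595·651 + 1938·399 = 0 + 113796 + 260883 + 845456 + 1038345 + 773262 = 3031742
Σ Rᵢ = 0 + 33 + 79 + 250 + 308 + 230 = 900
N̂ = 3031742 / 900 ≈ 3368.6 → 3369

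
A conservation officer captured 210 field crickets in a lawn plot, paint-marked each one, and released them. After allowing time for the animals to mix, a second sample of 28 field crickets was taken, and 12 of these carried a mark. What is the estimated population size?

If marked individuals mix randomly, R/C ≈ M/N, giving N ≈ M·C/R.
N = (210 × 28) / 12 = 5880 / 12 = 490

N = 490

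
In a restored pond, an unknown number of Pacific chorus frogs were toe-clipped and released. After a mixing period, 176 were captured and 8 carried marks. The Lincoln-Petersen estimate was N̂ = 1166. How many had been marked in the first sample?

M = 53

From N = M·C/R: M = N·R / C = 1166·8 / 176 = 9328 / 176 = 53.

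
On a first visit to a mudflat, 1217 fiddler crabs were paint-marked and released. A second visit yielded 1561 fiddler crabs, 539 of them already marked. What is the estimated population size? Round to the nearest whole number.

N = (1217 × 1561) / 539 = 1899737 / 539 ≈ 3524.6 → 3525

N ≈ 3525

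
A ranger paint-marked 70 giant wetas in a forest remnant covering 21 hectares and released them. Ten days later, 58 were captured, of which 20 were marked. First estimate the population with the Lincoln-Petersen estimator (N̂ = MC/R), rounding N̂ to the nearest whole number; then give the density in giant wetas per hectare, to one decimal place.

N̂ = 70·58/20 = 4060/20 = 203
Density = N̂ / area = 203 / 21 ≈ 9.67 → 9.7 per hectare

density ≈ 9.7 giant wetas per hectare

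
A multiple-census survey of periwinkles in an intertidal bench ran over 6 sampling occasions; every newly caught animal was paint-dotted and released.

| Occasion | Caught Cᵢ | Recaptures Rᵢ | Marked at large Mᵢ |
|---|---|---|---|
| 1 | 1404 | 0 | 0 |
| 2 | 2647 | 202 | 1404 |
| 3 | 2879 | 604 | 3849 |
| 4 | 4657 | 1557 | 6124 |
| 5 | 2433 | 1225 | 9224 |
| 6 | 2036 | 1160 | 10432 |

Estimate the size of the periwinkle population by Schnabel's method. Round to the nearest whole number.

Σ MᵢCᵢ = 0·1404 + 1404·2647 + 3849·2879 + 6124·4657 + 9224·2433 + 10432·2036 = 0 + 3716388 + 11081271 + 28519468 + 22441992 + 21239552 = 86998671
Σ Rᵢ = 0 + 202 + 604 + 1557 + 1225 + 1160 = 4748
N̂ = 86998671 / 4748 ≈ 18323.2 → 18323

N ≈ 18,323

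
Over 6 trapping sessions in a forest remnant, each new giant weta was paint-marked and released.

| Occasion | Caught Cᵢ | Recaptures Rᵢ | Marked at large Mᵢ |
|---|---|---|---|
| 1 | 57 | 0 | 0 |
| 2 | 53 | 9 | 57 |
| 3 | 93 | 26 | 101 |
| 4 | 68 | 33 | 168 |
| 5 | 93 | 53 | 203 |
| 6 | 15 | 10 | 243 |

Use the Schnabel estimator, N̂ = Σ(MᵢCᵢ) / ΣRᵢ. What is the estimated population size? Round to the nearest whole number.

N ≈ 354

Σ MᵢCᵢ = 0·57 + 57·53 + 101·93 + 168·68 + 203·93 + 243·15 = 0 + 3021 + 9393 + 11424 + 18879 + 3645 = 46362
Σ Rᵢ = 0 + 9 + 26 + 33 + 53 + 10 = 131
N̂ = 46362 / 131 ≈ 353.9 → 354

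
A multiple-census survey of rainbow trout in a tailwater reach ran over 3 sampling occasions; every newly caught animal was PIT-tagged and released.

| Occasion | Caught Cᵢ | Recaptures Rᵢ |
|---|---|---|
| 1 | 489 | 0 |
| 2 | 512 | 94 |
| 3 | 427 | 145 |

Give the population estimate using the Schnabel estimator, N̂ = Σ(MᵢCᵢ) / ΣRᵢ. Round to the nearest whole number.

N ≈ 2668

Marked at large before each occasion: Mᵢ = Σⱼ<ᵢ (Cⱼ − Rⱼ) → M1=0, M2=489, M3=907
Σ MᵢCᵢ = 0·489 + 489·512 + 907·427 = 0 + 250368 + 387289 = 637657
Σ Rᵢ = 0 + 94 + 145 = 239
N̂ = 637657 / 239 ≈ 2668.0 → 2668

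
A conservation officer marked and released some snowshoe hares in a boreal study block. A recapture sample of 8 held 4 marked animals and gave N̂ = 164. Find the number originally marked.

From N = M·C/R: M = N·R / C = 164·4 / 8 = 656 / 8 = 82.

M = 82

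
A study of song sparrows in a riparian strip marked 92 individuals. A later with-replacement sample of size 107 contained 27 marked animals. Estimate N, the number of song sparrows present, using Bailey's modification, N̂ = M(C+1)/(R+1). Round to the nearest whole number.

N ≈ 355

N̂ = 92·(107+1)/(27+1) = 92·108/28 = 9936/28 ≈ 354.9 → 355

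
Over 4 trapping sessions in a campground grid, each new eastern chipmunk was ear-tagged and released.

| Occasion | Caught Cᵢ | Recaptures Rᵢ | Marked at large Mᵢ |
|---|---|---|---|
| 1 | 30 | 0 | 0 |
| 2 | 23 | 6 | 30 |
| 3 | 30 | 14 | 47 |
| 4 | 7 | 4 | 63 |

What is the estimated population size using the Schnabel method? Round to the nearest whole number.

N ≈ 106

Σ MᵢCᵢ = 0·30 + 30·23 + 47·30 + 63·7 = 0 + 690 + 1410 + 441 = 2541
Σ Rᵢ = 0 + 6 + 14 + 4 = 24
N̂ = 2541 / 24 ≈ 105.9 → 106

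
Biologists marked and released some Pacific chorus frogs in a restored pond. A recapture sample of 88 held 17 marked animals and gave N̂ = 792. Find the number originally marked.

From N = M·C/R: M = N·R / C = 792·17 / 88 = 13464 / 88 = 153.

M = 153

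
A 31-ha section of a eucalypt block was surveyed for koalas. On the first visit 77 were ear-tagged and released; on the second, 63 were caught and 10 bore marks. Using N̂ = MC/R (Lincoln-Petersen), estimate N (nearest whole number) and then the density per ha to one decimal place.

N̂ = 77·63/10 = 4851/10 ≈ 485.1 → 485
Density = N̂ / area = 485 / 31 ≈ 15.645 → 15.6 per ha

density ≈ 15.6 koalas per ha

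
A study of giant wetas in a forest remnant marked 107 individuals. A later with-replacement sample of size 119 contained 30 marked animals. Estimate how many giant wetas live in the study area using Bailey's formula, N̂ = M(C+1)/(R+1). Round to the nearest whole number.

N̂ = 107·(119+1)/(30+1) = 107·120/31 = 12840/31 ≈ 414.2 → 414

N ≈ 414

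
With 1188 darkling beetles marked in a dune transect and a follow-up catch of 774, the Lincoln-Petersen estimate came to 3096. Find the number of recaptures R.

R = 297

From N = M·C/R: R = M·C / N = 1188·774 / 3096 = 919512 / 3096 = 297.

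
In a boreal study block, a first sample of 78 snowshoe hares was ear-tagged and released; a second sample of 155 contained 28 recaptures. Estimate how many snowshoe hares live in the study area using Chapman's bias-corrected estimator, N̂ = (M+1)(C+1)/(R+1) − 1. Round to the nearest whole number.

N̂ = (78+1)(155+1)/(28+1) − 1 = 79·156/29 − 1
= 12324/29 − 1 ≈ 425.0 − 1 ≈ 424.0 → 424

N ≈ 424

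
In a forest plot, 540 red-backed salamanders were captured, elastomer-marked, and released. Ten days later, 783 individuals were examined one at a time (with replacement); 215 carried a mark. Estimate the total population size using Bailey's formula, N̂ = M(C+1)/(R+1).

N = 1960

N̂ = 540·(783+1)/(215+1) = 540·784/216 = 423360/216 = 1960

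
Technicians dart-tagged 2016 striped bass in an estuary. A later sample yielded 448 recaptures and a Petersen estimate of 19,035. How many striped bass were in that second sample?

From N = M·C/R: C = N·R / M = 19035·448 / 2016 = 8527680 / 2016 = 4230.

C = 4230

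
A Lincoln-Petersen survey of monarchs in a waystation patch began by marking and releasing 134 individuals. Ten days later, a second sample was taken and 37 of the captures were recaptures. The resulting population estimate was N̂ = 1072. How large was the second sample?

C = 296

From N = M·C/R: C = N·R / M = 1072·37 / 134 = 39664 / 134 = 296.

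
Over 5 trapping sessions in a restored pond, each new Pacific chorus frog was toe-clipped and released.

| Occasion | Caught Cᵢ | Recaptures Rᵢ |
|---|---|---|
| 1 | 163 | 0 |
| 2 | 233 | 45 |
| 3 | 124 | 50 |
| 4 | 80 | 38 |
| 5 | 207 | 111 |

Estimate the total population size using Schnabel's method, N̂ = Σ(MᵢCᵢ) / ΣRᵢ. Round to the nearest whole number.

Marked at large before each occasion: Mᵢ = Σⱼ<ᵢ (Cⱼ − Rⱼ) → M1=0, M2=163, M3=351, M4=425, M5=467
Σ MᵢCᵢ = 0·163 + 163·233 + 351·124 + 425·80 + 467·207 = 0 + 37979 + 43524 + 34000 + 96669 = 212172
Σ Rᵢ = 0 + 45 + 50 + 38 + 111 = 244
N̂ = 212172 / 244 ≈ 869.6 → 870

N ≈ 870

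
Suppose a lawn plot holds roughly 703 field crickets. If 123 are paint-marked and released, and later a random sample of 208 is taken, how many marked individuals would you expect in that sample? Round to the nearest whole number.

expected recaptures ≈ 36

Expected recaptures E[R] = M·C / N.
E[R] = 123 × 208 / 703 = 25584 / 703 ≈ 36.4 → 36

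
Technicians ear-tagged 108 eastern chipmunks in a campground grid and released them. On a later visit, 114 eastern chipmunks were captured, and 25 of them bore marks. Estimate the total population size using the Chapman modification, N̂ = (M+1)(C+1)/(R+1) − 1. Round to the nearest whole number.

N̂ = (108+1)(114+1)/(25+1) − 1 = 109·115/26 − 1
= 12535/26 − 1 ≈ 482.1 − 1 ≈ 481.1 → 481

N ≈ 481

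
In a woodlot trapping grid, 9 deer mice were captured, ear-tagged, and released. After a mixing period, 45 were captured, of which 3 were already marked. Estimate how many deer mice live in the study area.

Lincoln-Petersen assumes M/N = R/C, so N = M·C / R.
N = (9 × 45) / 3 = 405 / 3 = 135

N = 135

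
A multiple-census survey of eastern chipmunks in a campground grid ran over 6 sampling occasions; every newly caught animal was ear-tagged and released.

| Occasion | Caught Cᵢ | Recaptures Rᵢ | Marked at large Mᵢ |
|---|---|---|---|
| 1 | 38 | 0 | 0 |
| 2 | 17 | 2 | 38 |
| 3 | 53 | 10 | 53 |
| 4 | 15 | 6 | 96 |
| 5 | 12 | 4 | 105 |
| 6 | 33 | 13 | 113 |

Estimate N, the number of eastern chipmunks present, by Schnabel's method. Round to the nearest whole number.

Σ MᵢCᵢ = 0·38 + 38·17 + 53·53 + 96·15 + 105·12 + 113·33 = 0 + 646 + 2809 + 1440 + 1260 + 3729 = 9884
Σ Rᵢ = 0 + 2 + 10 + 6 + 4 + 13 = 35
N̂ = 9884 / 35 ≈ 282.4 → 282

N ≈ 282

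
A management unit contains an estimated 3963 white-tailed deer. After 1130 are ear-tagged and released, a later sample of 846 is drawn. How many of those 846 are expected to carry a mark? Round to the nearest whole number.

Expected recaptures E[R] = M·C / N.
E[R] = 1130 × 846 / 3963 = 955980 / 3963 ≈ 241.2 → 241

expected recaptures ≈ 241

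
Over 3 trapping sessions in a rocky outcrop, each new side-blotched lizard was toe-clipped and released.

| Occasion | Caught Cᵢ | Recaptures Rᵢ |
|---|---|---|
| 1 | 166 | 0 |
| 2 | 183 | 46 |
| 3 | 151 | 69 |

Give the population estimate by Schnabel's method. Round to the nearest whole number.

N ≈ 662

Marked at large before each occasion: Mᵢ = Σⱼ<ᵢ (Cⱼ − Rⱼ) → M1=0, M2=166, M3=303
Σ MᵢCᵢ = 0·166 + 166·183 + 303·151 = 0 + 30378 + 45753 = 76131
Σ Rᵢ = 0 + 46 + 69 = 115
N̂ = 76131 / 115 ≈ 662.0 → 662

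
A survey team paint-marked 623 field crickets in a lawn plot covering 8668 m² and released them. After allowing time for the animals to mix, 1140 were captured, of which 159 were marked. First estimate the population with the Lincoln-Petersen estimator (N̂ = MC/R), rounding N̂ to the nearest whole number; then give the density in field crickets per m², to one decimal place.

density ≈ 0.5 field crickets per m²

N̂ = 623·1140/159 = 710220/159 ≈ 4466.8 → 4467
Density = N̂ / area = 4467 / 8668 ≈ 0.52 → 0.5 per m²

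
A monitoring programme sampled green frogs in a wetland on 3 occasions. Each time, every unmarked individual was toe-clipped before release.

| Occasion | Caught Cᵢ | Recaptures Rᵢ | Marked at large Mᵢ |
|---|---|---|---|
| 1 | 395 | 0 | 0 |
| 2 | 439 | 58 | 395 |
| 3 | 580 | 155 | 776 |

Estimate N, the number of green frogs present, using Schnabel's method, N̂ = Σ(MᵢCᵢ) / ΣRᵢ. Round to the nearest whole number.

Σ MᵢCᵢ = 0·395 + 395·439 + 776·580 = 0 + 173405 + 450080 = 623485
Σ Rᵢ = 0 + 58 + 155 = 213
N̂ = 623485 / 213 ≈ 2927.2 → 2927

N ≈ 2927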